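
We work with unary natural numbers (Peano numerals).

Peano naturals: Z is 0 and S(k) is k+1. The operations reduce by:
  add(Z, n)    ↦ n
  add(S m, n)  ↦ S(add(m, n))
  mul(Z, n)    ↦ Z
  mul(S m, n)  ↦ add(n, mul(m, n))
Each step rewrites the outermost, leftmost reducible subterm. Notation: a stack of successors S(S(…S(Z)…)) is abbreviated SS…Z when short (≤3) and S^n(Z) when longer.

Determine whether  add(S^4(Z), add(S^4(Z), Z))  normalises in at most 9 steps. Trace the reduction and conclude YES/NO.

Answer: NO — after 9 steps the term is S(S(S(S(S(S(S(S(add(Z, Z))))))))), not yet normal

Reduction:
  start: add(S^4(Z), add(S^4(Z), Z))
  →1  S(add(SSSZ, add(S^4(Z), Z)))
  →2  S(S(add(SSZ, add(S^4(Z), Z))))
  →3  S(S(S(add(SZ, add(S^4(Z), Z)))))
  →4  S(S(S(S(add(Z, add(S^4(Z), Z))))))
  →5  S(S(S(S(add(S^4(Z), Z)))))
  →6  S(S(S(S(S(add(SSSZ, Z))))))
  →7  S(S(S(S(S(S(add(SSZ, Z)))))))
  →8  S(S(S(S(S(S(S(add(SZ, Z))))))))
  →9  S(S(S(S(S(S(S(S(add(Z, Z)))))))))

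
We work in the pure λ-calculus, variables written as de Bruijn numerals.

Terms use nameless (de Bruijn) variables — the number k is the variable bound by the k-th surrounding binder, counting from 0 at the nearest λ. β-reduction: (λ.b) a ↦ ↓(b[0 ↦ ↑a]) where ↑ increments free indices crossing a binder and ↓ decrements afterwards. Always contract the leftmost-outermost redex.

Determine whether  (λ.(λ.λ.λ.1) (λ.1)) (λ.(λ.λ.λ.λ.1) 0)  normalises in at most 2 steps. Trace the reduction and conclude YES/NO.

  start: (λ.(λ.λ.λ.1) (λ.1)) (λ.(λ.λ.λ.λ.1) 0)
  →1  (λ.λ.λ.1) (λ.λ.(λ.λ.λ.λ.1) 0)
  →2  λ.λ.1

Answer: YES — reaches normal form λ.λ.1 in 2 ≤ 2 steps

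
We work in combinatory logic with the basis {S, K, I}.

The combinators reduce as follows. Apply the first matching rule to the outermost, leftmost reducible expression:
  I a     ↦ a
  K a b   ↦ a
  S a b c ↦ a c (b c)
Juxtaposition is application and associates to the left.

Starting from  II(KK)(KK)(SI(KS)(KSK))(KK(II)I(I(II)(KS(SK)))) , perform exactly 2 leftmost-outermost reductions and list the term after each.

Answer: after 2 steps: KK(KK)(SI(KS)(KSK))(KK(II)I(I(II)(KS(SK))))

Derivation:
  start: II(KK)(KK)(SI(KS)(KSK))(KK(II)I(I(II)(KS(SK))))
  step 1: I(KK)(KK)(SI(KS)(KSK))(KK(II)I(I(II)(KS(SK))))
  step 2: KK(KK)(SI(KS)(KSK))(KK(II)I(I(II)(KS(SK))))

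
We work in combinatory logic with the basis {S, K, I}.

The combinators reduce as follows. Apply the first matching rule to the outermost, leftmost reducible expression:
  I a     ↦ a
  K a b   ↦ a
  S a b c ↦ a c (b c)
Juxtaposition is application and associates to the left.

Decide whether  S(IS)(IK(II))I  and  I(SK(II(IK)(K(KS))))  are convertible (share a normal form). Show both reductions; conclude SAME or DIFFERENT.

Term A:
  start: S(IS)(IK(II))I
  step 1: ISI(IK(II)I)
  step 2: SI(IK(II)I)
  step 3: SI(K(II)I)
  step 4: SI(II)
  step 5: SII

Term B:
  start: I(SK(II(IK)(K(KS))))
  step 1: SK(II(IK)(K(KS)))
  step 2: SK(I(IK)(K(KS)))
  step 3: SK(IK(K(KS)))
  step 4: SK(K(K(KS)))

Answer: DIFFERENT — A ⇓ SII, B ⇓ SK(K(K(KS)))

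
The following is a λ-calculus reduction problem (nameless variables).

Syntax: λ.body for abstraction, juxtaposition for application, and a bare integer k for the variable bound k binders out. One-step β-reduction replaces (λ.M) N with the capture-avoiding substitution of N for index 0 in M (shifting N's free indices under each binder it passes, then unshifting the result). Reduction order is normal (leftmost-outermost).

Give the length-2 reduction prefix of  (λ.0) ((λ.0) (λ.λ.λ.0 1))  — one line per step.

  start: (λ.0) ((λ.0) (λ.λ.λ.0 1))
  →1  (λ.0) (λ.λ.λ.0 1)
  →2  λ.λ.λ.0 1

Answer: after 2 steps: λ.λ.λ.0 1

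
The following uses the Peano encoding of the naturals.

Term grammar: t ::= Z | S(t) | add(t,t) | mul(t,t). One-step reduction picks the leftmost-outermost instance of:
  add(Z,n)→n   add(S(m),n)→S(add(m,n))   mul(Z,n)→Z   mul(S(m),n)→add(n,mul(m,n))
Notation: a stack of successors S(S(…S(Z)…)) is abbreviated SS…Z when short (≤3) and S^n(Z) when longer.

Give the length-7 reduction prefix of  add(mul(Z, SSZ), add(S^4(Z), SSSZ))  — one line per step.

Answer: after 7 steps: S^7(Z)

Derivation:
  start: add(mul(Z, SSZ), add(S^4(Z), SSSZ))
  [1] add(Z, add(S^4(Z), SSSZ))
  [2] add(S^4(Z), SSSZ)
  [3] S(add(SSSZ, SSSZ))
  [4] S(S(add(SSZ, SSSZ)))
  [5] S(S(S(add(SZ, SSSZ))))
  [6] S(S(S(S(add(Z, SSSZ)))))
  [7] S^7(Z)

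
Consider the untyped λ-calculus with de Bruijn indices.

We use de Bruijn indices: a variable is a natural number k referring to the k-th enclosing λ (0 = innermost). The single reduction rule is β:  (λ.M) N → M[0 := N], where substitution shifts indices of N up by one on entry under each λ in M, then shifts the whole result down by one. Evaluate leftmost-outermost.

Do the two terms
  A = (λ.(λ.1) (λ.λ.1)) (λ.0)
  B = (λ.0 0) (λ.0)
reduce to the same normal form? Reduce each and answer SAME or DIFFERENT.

Term A:
  start: (λ.(λ.1) (λ.λ.1)) (λ.0)
  →1  (λ.λ.0) (λ.λ.1)
  →2  λ.0

Term B:
  start: (λ.0 0) (λ.0)
  →1  (λ.0) (λ.0)
  →2  λ.0

Answer: SAME — A ⇓ λ.0, B ⇓ λ.0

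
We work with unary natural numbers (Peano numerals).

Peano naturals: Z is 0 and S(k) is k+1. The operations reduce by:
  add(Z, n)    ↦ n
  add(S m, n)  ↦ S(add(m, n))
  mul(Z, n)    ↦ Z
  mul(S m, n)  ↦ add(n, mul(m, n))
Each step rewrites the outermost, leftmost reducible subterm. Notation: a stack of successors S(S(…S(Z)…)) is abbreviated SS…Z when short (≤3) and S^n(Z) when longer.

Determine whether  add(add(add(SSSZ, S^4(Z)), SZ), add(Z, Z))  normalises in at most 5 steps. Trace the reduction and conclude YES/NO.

  start: add(add(add(SSSZ, S^4(Z)), SZ), add(Z, Z))
  step 1: add(add(S(add(SSZ, S^4(Z))), SZ), add(Z, Z))
  step 2: add(S(add(add(SSZ, S^4(Z)), SZ)), add(Z, Z))
  step 3: S(add(add(add(SSZ, S^4(Z)), SZ), add(Z, Z)))
  step 4: S(add(add(S(add(SZ, S^4(Z))), SZ), add(Z, Z)))
  step 5: S(add(S(add(add(SZ, S^4(Z)), SZ)), add(Z, Z)))

Answer: NO — after 5 steps the term is S(add(S(add(add(SZ, S^4(Z)), SZ)), add(Z, Z))), not yet normal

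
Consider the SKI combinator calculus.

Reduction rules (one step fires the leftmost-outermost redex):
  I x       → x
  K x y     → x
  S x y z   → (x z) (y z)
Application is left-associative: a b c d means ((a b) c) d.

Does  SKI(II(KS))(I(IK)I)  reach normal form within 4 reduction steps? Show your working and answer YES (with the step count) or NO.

Answer: NO — after 4 steps the term is KS(I(IK)I), not yet normal

Working:
  start: SKI(II(KS))(I(IK)I)
  [1] K(II(KS))(I(II(KS)))(I(IK)I)
  [2] II(KS)(I(IK)I)
  [3] I(KS)(I(IK)I)
  [4] KS(I(IK)I)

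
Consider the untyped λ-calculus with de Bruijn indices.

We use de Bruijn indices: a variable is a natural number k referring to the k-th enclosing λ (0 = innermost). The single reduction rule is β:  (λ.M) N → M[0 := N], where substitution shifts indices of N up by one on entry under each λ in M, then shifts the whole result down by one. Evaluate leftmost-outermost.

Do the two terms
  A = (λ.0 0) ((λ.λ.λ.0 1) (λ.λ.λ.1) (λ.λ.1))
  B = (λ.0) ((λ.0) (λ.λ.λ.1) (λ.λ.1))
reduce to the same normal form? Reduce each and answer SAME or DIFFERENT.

Term A:
  start: (λ.0 0) ((λ.λ.λ.0 1) (λ.λ.λ.1) (λ.λ.1))
  →1  (λ.λ.λ.0 1) (λ.λ.λ.1) (λ.λ.1) ((λ.λ.λ.0 1) (λ.λ.λ.1) (λ.λ.1))
  →2  (λ.λ.0 1) (λ.λ.1) ((λ.λ.λ.0 1) (λ.λ.λ.1) (λ.λ.1))
  →3  (λ.0 (λ.λ.1)) ((λ.λ.λ.0 1) (λ.λ.λ.1) (λ.λ.1))
  →4  (λ.λ.λ.0 1) (λ.λ.λ.1) (λ.λ.1) (λ.λ.1)
  →5  (λ.λ.0 1) (λ.λ.1) (λ.λ.1)
  →6  (λ.0 (λ.λ.1)) (λ.λ.1)
  →7  (λ.λ.1) (λ.λ.1)
  →8  λ.λ.λ.1

Term B:
  start: (λ.0) ((λ.0) (λ.λ.λ.1) (λ.λ.1))
  →1  (λ.0) (λ.λ.λ.1) (λ.λ.1)
  →2  (λ.λ.λ.1) (λ.λ.1)
  →3  λ.λ.1

Answer: DIFFERENT — A ⇓ λ.λ.λ.1, B ⇓ λ.λ.1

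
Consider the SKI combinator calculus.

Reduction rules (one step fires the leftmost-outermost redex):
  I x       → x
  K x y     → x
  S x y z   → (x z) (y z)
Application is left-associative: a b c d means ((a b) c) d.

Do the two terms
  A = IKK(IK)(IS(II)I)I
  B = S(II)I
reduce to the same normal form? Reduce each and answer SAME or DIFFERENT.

Term A:
  start: IKK(IK)(IS(II)I)I
  step 1: KK(IK)(IS(II)I)I
  step 2: K(IS(II)I)I
  step 3: IS(II)I
  step 4: S(II)I
  step 5: SII

Term B:
  start: S(II)I
  step 1: SII

Answer: SAME — A ⇓ SII, B ⇓ SII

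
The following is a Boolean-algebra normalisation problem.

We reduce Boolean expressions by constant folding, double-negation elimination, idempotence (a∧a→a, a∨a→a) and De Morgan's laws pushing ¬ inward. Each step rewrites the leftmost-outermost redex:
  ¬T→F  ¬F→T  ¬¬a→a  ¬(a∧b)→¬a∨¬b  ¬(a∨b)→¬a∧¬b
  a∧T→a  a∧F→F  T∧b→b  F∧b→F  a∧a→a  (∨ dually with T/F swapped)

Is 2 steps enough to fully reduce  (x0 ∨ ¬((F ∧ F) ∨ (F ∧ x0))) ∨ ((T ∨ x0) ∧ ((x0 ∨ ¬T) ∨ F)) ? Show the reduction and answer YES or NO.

  start: (x0 ∨ ¬((F ∧ F) ∨ (F ∧ x0))) ∨ ((T ∨ x0) ∧ ((x0 ∨ ¬T) ∨ F))
  step 1: (x0 ∨ (¬(F ∧ F) ∧ ¬(F ∧ x0))) ∨ ((T ∨ x0) ∧ ((x0 ∨ ¬T) ∨ F))
  step 2: (x0 ∨ ((¬F ∨ ¬F) ∧ ¬(F ∧ x0))) ∨ ((T ∨ x0) ∧ ((x0 ∨ ¬T) ∨ F))

Answer: NO — after 2 steps the term is (x0 ∨ ((¬F ∨ ¬F) ∧ ¬(F ∧ x0))) ∨ ((T ∨ x0) ∧ ((x0 ∨ ¬T) ∨ F)), not yet normal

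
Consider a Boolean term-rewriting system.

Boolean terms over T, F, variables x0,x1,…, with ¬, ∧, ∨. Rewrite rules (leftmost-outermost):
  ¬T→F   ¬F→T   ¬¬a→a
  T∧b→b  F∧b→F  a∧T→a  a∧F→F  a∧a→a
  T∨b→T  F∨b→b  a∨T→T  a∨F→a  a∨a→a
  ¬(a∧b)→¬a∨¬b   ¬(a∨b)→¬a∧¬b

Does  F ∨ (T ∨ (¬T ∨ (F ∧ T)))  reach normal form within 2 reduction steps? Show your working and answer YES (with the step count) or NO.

  start: F ∨ (T ∨ (¬T ∨ (F ∧ T)))
  [1] T ∨ (¬T ∨ (F ∧ T))
  [2] T

Answer: YES — reaches normal form T in 2 ≤ 2 steps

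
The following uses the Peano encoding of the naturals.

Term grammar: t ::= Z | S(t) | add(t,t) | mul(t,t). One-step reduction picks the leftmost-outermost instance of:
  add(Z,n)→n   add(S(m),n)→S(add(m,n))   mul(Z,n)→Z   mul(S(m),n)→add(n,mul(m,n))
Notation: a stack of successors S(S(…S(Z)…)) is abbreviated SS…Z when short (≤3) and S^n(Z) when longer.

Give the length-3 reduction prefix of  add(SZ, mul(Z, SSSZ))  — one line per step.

  start: add(SZ, mul(Z, SSSZ))
  step 1: S(add(Z, mul(Z, SSSZ)))
  step 2: S(mul(Z, SSSZ))
  step 3: SZ

Answer: after 3 steps: SZ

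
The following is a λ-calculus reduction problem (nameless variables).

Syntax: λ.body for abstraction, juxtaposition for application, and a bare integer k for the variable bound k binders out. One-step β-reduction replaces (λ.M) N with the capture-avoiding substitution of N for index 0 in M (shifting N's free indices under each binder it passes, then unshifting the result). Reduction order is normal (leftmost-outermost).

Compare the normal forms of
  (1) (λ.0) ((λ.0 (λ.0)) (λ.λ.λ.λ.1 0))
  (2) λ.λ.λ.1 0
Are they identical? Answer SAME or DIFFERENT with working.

Term A:
  start: (λ.0) ((λ.0 (λ.0)) (λ.λ.λ.λ.1 0))
  →1  (λ.0 (λ.0)) (λ.λ.λ.λ.1 0)
  →2  (λ.λ.λ.λ.1 0) (λ.0)
  →3  λ.λ.λ.1 0

Term B:
  start: λ.λ.λ.1 0

Answer: SAME — A ⇓ λ.λ.λ.1 0, B ⇓ λ.λ.λ.1 0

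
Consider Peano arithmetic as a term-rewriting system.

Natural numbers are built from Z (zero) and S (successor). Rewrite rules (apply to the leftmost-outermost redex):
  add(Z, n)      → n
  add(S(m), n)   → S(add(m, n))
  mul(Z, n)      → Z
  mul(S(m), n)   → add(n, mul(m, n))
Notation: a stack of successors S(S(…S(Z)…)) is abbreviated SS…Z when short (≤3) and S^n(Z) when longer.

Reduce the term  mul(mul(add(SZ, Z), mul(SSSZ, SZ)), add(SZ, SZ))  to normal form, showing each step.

  start: mul(mul(add(SZ, Z), mul(SSSZ, SZ)), add(SZ, SZ))
  →1  mul(mul(S(add(Z, Z)), mul(SSSZ, SZ)), add(SZ, SZ))
  →2  mul(add(mul(SSSZ, SZ), mul(add(Z, Z), mul(SSSZ, SZ))), add(SZ, SZ))
  →3  mul(add(add(SZ, mul(SSZ, SZ)), mul(add(Z, Z), mul(SSSZ, SZ))), add(SZ, SZ))
  →4  mul(add(S(add(Z, mul(SSZ, SZ))), mul(add(Z, Z), mul(SSSZ, SZ))), add(SZ, SZ))
  →5  mul(S(add(add(Z, mul(SSZ, SZ)), mul(add(Z, Z), mul(SSSZ, SZ)))), add(SZ, SZ))
  →6  add(add(SZ, SZ), mul(add(add(Z, mul(SSZ, SZ)), mul(add(Z, Z), mul(SSSZ, SZ))), add(SZ, SZ)))
  →7  add(S(add(Z, SZ)), mul(add(add(Z, mul(SSZ, SZ)), mul(add(Z, Z), mul(SSSZ, SZ))), add(SZ, SZ)))
  →8  S(add(add(Z, SZ), mul(add(add(Z, mul(SSZ, SZ)), mul(add(Z, Z), mul(SSSZ, SZ))), add(SZ, SZ))))
  →9  S(add(SZ, mul(add(add(Z, mul(SSZ, SZ)), mul(add(Z, Z), mul(SSSZ, SZ))), add(SZ, SZ))))
  →10  S(S(add(Z, mul(add(add(Z, mul(SSZ, SZ)), mul(add(Z, Z), mul(SSSZ, SZ))), add(SZ, SZ)))))
  →11  S(S(mul(add(add(Z, mul(SSZ, SZ)), mul(add(Z, Z), mul(SSSZ, SZ))), add(SZ, SZ))))
  →12  S(S(mul(add(mul(SSZ, SZ), mul(add(Z, Z), mul(SSSZ, SZ))), add(SZ, SZ))))
  →13  S(S(mul(add(add(SZ, mul(SZ, SZ)), mul(add(Z, Z), mul(SSSZ, SZ))), add(SZ, SZ))))
  →14  S(S(mul(add(S(add(Z, mul(SZ, SZ))), mul(add(Z, Z), mul(SSSZ, SZ))), add(SZ, SZ))))
  →15  S(S(mul(S(add(add(Z, mul(SZ, SZ)), mul(add(Z, Z), mul(SSSZ, SZ)))), add(SZ, SZ))))
  →16  S(S(add(add(SZ, SZ), mul(add(add(Z, mul(SZ, SZ)), mul(add(Z, Z), mul(SSSZ, SZ))), add(SZ, SZ)))))
  →17  S(S(add(S(add(Z, SZ)), mul(add(add(Z, mul(SZ, SZ)), mul(add(Z, Z), mul(SSSZ, SZ))), add(SZ, SZ)))))
  →18  S(S(S(add(add(Z, SZ), mul(add(add(Z, mul(SZ, SZ)), mul(add(Z, Z), mul(SSSZ, SZ))), add(SZ, SZ))))))
  →19  S(S(S(add(SZ, mul(add(add(Z, mul(SZ, SZ)), mul(add(Z, Z), mul(SSSZ, SZ))), add(SZ, SZ))))))
  →20  S(S(S(S(add(Z, mul(add(add(Z, mul(SZ, SZ)), mul(add(Z, Z), mul(SSSZ, SZ))), add(SZ, SZ)))))))
  →21  S(S(S(S(mul(add(add(Z, mul(SZ, SZ)), mul(add(Z, Z), mul(SSSZ, SZ))), add(SZ, SZ))))))
  →22  S(S(S(S(mul(add(mul(SZ, SZ), mul(add(Z, Z), mul(SSSZ, SZ))), add(SZ, SZ))))))
  →23  S(S(S(S(mul(add(add(SZ, mul(Z, SZ)), mul(add(Z, Z), mul(SSSZ, SZ))), add(SZ, SZ))))))
  →24  S(S(S(S(mul(add(S(add(Z, mul(Z, SZ))), mul(add(Z, Z), mul(SSSZ, SZ))), add(SZ, SZ))))))
  →25  S(S(S(S(mul(S(add(add(Z, mul(Z, SZ)), mul(add(Z, Z), mul(SSSZ, SZ)))), add(SZ, SZ))))))
  →26  S(S(S(S(add(add(SZ, SZ), mul(add(add(Z, mul(Z, SZ)), mul(add(Z, Z), mul(SSSZ, SZ))), add(SZ, SZ)))))))
  →27  S(S(S(S(add(S(add(Z, SZ)), mul(add(add(Z, mul(Z, SZ)), mul(add(Z, Z), mul(SSSZ, SZ))), add(SZ, SZ)))))))
  →28  S(S(S(S(S(add(add(Z, SZ), mul(add(add(Z, mul(Z, SZ)), mul(add(Z, Z), mul(SSSZ, SZ))), add(SZ, SZ))))))))
  →29  S(S(S(S(S(add(SZ, mul(add(add(Z, mul(Z, SZ)), mul(add(Z, Z), mul(SSSZ, SZ))), add(SZ, SZ))))))))
  →30  S(S(S(S(S(S(add(Z, mul(add(add(Z, mul(Z, SZ)), mul(add(Z, Z), mul(SSSZ, SZ))), add(SZ, SZ)))))))))
  →31  S(S(S(S(S(S(mul(add(add(Z, mul(Z, SZ)), mul(add(Z, Z), mul(SSSZ, SZ))), add(SZ, SZ))))))))
  →32  S(S(S(S(S(S(mul(add(mul(Z, SZ), mul(add(Z, Z), mul(SSSZ, SZ))), add(SZ, SZ))))))))
  →33  S(S(S(S(S(S(mul(add(Z, mul(add(Z, Z), mul(SSSZ, SZ))), add(SZ, SZ))))))))
  →34  S(S(S(S(S(S(mul(mul(add(Z, Z), mul(SSSZ, SZ)), add(SZ, SZ))))))))
  →35  S(S(S(S(S(S(mul(mul(Z, mul(SSSZ, SZ)), add(SZ, SZ))))))))
  →36  S(S(S(S(S(S(mul(Z, add(SZ, SZ))))))))
  →37  S^6(Z)

Answer: normal form = S^6(Z)  (in 37 steps)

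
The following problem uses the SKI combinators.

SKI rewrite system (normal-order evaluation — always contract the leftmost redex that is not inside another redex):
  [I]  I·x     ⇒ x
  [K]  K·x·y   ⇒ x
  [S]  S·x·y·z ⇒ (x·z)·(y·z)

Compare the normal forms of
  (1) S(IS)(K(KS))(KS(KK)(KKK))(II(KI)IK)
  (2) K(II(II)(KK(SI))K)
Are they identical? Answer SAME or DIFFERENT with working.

Term A:
  start: S(IS)(K(KS))(KS(KK)(KKK))(II(KI)IK)
  →1  IS(KS(KK)(KKK))(K(KS)(KS(KK)(KKK)))(II(KI)IK)
  →2  S(KS(KK)(KKK))(K(KS)(KS(KK)(KKK)))(II(KI)IK)
  →3  KS(KK)(KKK)(II(KI)IK)(K(KS)(KS(KK)(KKK))(II(KI)IK))
  →4  S(KKK)(II(KI)IK)(K(KS)(KS(KK)(KKK))(II(KI)IK))
  →5  KKK(K(KS)(KS(KK)(KKK))(II(KI)IK))(II(KI)IK(K(KS)(KS(KK)(KKK))(II(KI)IK)))
  →6  K(K(KS)(KS(KK)(KKK))(II(KI)IK))(II(KI)IK(K(KS)(KS(KK)(KKK))(II(KI)IK)))
  →7  K(KS)(KS(KK)(KKK))(II(KI)IK)
  →8  KS(II(KI)IK)
  →9  S

Term B:
  start: K(II(II)(KK(SI))K)
  →1  K(I(II)(KK(SI))K)
  →2  K(II(KK(SI))K)
  →3  K(I(KK(SI))K)
  →4  K(KK(SI)K)
  →5  K(KK)

Answer: DIFFERENT — A ⇓ S, B ⇓ K(KK)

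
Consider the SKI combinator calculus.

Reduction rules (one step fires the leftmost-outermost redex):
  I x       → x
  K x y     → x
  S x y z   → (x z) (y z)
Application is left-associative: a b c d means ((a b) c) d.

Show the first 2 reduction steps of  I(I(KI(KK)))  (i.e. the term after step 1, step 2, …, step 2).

Answer: after 2 steps: KI(KK)

Reduction:
  start: I(I(KI(KK)))
  [1] I(KI(KK))
  [2] KI(KK)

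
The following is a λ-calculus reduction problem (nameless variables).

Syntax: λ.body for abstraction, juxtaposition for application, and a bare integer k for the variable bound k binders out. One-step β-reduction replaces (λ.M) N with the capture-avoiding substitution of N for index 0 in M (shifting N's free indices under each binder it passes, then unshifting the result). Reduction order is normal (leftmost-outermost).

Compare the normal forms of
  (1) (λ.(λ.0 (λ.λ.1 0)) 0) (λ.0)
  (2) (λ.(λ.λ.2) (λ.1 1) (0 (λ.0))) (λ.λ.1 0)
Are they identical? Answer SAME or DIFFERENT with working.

Term A:
  start: (λ.(λ.0 (λ.λ.1 0)) 0) (λ.0)
  [1] (λ.0 (λ.λ.1 0)) (λ.0)
  [2] (λ.0) (λ.λ.1 0)
  [3] λ.λ.1 0

Term B:
  start: (λ.(λ.λ.2) (λ.1 1) (0 (λ.0))) (λ.λ.1 0)
  [1] (λ.λ.λ.λ.1 0) (λ.(λ.λ.1 0) (λ.λ.1 0)) ((λ.λ.1 0) (λ.0))
  [2] (λ.λ.λ.1 0) ((λ.λ.1 0) (λ.0))
  [3] λ.λ.1 0

Answer: SAME — A ⇓ λ.λ.1 0, B ⇓ λ.λ.1 0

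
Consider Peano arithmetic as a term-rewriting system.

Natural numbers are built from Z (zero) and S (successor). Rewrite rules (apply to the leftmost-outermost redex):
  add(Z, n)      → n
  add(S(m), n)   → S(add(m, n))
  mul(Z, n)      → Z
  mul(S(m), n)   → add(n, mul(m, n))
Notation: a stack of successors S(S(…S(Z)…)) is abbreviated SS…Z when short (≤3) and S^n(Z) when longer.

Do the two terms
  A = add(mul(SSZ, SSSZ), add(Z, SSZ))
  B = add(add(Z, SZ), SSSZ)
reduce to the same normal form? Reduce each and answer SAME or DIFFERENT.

Answer: DIFFERENT — A ⇓ S^8(Z), B ⇓ S^4(Z)

Derivation:
Term A:
  start: add(mul(SSZ, SSSZ), add(Z, SSZ))
  [1] add(add(SSSZ, mul(SZ, SSSZ)), add(Z, SSZ))
  [2] add(S(add(SSZ, mul(SZ, SSSZ))), add(Z, SSZ))
  [3] S(add(add(SSZ, mul(SZ, SSSZ)), add(Z, SSZ)))
  [4] S(add(S(add(SZ, mul(SZ, SSSZ))), add(Z, SSZ)))
  [5] S(S(add(add(SZ, mul(SZ, SSSZ)), add(Z, SSZ))))
  [6] S(S(add(S(add(Z, mul(SZ, SSSZ))), add(Z, SSZ))))
  [7] S(S(S(add(add(Z, mul(SZ, SSSZ)), add(Z, SSZ)))))
  [8] S(S(S(add(mul(SZ, SSSZ), add(Z, SSZ)))))
  [9] S(S(S(add(add(SSSZ, mul(Z, SSSZ)), add(Z, SSZ)))))
  [10] S(S(S(add(S(add(SSZ, mul(Z, SSSZ))), add(Z, SSZ)))))
  [11] S(S(S(S(add(add(SSZ, mul(Z, SSSZ)), add(Z, SSZ))))))
  [12] S(S(S(S(add(S(add(SZ, mul(Z, SSSZ))), add(Z, SSZ))))))
  [13] S(S(S(S(S(add(add(SZ, mul(Z, SSSZ)), add(Z, SSZ)))))))
  [14] S(S(S(S(S(add(S(add(Z, mul(Z, SSSZ))), add(Z, SSZ)))))))
  [15] S(S(S(S(S(S(add(add(Z, mul(Z, SSSZ)), add(Z, SSZ))))))))
  [16] S(S(S(S(S(S(add(mul(Z, SSSZ), add(Z, SSZ))))))))
  [17] S(S(S(S(S(S(add(Z, add(Z, SSZ))))))))
  [18] S(S(S(S(S(S(add(Z, SSZ)))))))
  [19] S^8(Z)

Term B:
  start: add(add(Z, SZ), SSSZ)
  [1] add(SZ, SSSZ)
  [2] S(add(Z, SSSZ))
  [3] S^4(Z)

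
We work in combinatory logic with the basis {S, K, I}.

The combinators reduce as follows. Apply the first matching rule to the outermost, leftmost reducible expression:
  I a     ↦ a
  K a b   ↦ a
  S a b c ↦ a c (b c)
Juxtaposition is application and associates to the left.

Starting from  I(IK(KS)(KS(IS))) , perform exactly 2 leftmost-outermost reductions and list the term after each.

  start: I(IK(KS)(KS(IS)))
  [1] IK(KS)(KS(IS))
  [2] K(KS)(KS(IS))

Answer: after 2 steps: K(KS)(KS(IS))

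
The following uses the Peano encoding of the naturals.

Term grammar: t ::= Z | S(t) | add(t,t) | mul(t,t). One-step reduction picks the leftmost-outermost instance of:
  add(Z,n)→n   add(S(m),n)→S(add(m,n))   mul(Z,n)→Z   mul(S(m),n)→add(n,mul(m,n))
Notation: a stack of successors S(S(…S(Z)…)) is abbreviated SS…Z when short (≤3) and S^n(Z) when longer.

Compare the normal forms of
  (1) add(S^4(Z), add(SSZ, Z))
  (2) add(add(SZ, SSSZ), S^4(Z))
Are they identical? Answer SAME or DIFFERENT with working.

Term A:
  start: add(S^4(Z), add(SSZ, Z))
  [1] S(add(SSSZ, add(SSZ, Z)))
  [2] S(S(add(SSZ, add(SSZ, Z))))
  [3] S(S(S(add(SZ, add(SSZ, Z)))))
  [4] S(S(S(S(add(Z, add(SSZ, Z))))))
  [5] S(S(S(S(add(SSZ, Z)))))
  [6] S(S(S(S(S(add(SZ, Z))))))
  [7] S(S(S(S(S(S(add(Z, Z)))))))
  [8] S^6(Z)

Term B:
  start: add(add(SZ, SSSZ), S^4(Z))
  [1] add(S(add(Z, SSSZ)), S^4(Z))
  [2] S(add(add(Z, SSSZ), S^4(Z)))
  [3] S(add(SSSZ, S^4(Z)))
  [4] S(S(add(SSZ, S^4(Z))))
  [5] S(S(S(add(SZ, S^4(Z)))))
  [6] S(S(S(S(add(Z, S^4(Z))))))
  [7] S^8(Z)

Answer: DIFFERENT — A ⇓ S^6(Z), B ⇓ S^8(Z)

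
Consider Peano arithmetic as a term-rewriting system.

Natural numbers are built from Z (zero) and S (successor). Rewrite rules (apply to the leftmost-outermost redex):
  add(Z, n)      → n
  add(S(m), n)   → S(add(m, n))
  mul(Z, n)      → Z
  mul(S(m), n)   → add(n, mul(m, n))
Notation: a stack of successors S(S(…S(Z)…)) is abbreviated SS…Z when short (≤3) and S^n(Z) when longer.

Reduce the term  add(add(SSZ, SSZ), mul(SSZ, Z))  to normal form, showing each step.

Answer: normal form = S^4(Z)  (in 13 steps)

Derivation:
  start: add(add(SSZ, SSZ), mul(SSZ, Z))
  step 1: add(S(add(SZ, SSZ)), mul(SSZ, Z))
  step 2: S(add(add(SZ, SSZ), mul(SSZ, Z)))
  step 3: S(add(S(add(Z, SSZ)), mul(SSZ, Z)))
  step 4: S(S(add(add(Z, SSZ), mul(SSZ, Z))))
  step 5: S(S(add(SSZ, mul(SSZ, Z))))
  step 6: S(S(S(add(SZ, mul(SSZ, Z)))))
  step 7: S(S(S(S(add(Z, mul(SSZ, Z))))))
  step 8: S(S(S(S(mul(SSZ, Z)))))
  step 9: S(S(S(S(add(Z, mul(SZ, Z))))))
  step 10: S(S(S(S(mul(SZ, Z)))))
  step 11: S(S(S(S(add(Z, mul(Z, Z))))))
  step 12: S(S(S(S(mul(Z, Z)))))
  step 13: S^4(Z)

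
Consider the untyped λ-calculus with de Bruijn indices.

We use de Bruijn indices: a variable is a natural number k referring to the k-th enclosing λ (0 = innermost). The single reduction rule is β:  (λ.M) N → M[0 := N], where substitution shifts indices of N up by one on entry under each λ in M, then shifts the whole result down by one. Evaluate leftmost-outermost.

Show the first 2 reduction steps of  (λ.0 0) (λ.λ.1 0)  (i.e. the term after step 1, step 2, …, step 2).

  start: (λ.0 0) (λ.λ.1 0)
  [1] (λ.λ.1 0) (λ.λ.1 0)
  [2] λ.(λ.λ.1 0) 0

Answer: after 2 steps: λ.(λ.λ.1 0) 0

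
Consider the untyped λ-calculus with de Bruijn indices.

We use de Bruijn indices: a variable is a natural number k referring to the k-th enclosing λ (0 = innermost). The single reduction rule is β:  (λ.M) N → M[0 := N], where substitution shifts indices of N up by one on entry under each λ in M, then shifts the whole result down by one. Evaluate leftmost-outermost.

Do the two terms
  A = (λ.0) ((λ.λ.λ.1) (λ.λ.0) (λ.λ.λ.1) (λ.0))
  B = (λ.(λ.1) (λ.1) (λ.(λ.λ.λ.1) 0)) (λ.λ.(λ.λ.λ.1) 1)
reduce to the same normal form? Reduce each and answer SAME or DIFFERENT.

Term A:
  start: (λ.0) ((λ.λ.λ.1) (λ.λ.0) (λ.λ.λ.1) (λ.0))
  [1] (λ.λ.λ.1) (λ.λ.0) (λ.λ.λ.1) (λ.0)
  [2] (λ.λ.1) (λ.λ.λ.1) (λ.0)
  [3] (λ.λ.λ.λ.1) (λ.0)
  [4] λ.λ.λ.1

Term B:
  start: (λ.(λ.1) (λ.1) (λ.(λ.λ.λ.1) 0)) (λ.λ.(λ.λ.λ.1) 1)
  [1] (λ.λ.λ.(λ.λ.λ.1) 1) (λ.λ.λ.(λ.λ.λ.1) 1) (λ.(λ.λ.λ.1) 0)
  [2] (λ.λ.(λ.λ.λ.1) 1) (λ.(λ.λ.λ.1) 0)
  [3] λ.(λ.λ.λ.1) (λ.(λ.λ.λ.1) 0)
  [4] λ.λ.λ.1

Answer: SAME — A ⇓ λ.λ.λ.1, B ⇓ λ.λ.λ.1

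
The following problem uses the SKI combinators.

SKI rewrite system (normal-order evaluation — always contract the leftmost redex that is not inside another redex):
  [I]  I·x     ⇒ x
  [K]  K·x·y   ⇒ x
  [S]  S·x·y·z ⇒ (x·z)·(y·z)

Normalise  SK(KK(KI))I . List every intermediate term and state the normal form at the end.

  start: SK(KK(KI))I
  [1] KI(KK(KI)I)
  [2] I

Answer: normal form = I  (in 2 steps)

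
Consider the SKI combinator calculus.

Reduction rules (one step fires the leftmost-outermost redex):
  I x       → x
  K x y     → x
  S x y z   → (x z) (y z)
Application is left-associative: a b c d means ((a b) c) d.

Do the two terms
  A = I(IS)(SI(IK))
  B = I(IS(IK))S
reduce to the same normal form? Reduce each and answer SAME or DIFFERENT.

Term A:
  start: I(IS)(SI(IK))
  →1  IS(SI(IK))
  →2  S(SI(IK))
  →3  S(SIK)

Term B:
  start: I(IS(IK))S
  →1  IS(IK)S
  →2  S(IK)S
  →3  SKS

Answer: DIFFERENT — A ⇓ S(SIK), B ⇓ SKS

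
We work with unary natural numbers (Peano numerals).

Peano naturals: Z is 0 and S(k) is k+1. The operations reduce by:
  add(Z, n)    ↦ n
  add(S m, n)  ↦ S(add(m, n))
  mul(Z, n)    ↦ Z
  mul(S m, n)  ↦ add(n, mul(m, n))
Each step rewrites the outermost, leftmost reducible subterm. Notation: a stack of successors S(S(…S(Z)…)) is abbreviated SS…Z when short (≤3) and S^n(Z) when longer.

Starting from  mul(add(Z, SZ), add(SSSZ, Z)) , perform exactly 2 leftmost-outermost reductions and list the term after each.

Answer: after 2 steps: add(add(SSSZ, Z), mul(Z, add(SSSZ, Z)))

Derivation:
  start: mul(add(Z, SZ), add(SSSZ, Z))
  [1] mul(SZ, add(SSSZ, Z))
  [2] add(add(SSSZ, Z), mul(Z, add(SSSZ, Z)))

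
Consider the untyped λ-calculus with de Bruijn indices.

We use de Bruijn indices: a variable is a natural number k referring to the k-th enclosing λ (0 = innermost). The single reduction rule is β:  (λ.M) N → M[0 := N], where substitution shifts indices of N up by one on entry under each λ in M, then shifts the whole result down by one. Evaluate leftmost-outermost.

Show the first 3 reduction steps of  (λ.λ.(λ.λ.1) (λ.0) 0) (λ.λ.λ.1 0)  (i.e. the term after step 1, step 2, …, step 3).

  start: (λ.λ.(λ.λ.1) (λ.0) 0) (λ.λ.λ.1 0)
  [1] λ.(λ.λ.1) (λ.0) 0
  [2] λ.(λ.λ.0) 0
  [3] λ.λ.0

Answer: after 3 steps: λ.λ.0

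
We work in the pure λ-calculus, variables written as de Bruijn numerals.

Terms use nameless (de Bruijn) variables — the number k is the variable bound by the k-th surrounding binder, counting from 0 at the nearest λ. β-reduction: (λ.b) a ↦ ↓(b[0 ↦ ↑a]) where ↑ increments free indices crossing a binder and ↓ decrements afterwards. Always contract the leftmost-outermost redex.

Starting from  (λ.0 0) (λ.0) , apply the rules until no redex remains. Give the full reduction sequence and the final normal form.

Answer: normal form = λ.0  (in 2 steps)

Reduction:
  start: (λ.0 0) (λ.0)
  step 1: (λ.0) (λ.0)
  step 2: λ.0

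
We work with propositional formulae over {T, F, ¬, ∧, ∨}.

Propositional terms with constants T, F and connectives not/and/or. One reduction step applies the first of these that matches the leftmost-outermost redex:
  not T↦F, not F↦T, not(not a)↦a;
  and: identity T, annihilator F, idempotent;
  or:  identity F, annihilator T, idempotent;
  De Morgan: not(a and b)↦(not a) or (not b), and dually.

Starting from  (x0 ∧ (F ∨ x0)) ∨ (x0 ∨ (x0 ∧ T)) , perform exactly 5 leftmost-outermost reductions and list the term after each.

  start: (x0 ∧ (F ∨ x0)) ∨ (x0 ∨ (x0 ∧ T))
  step 1: (x0 ∧ x0) ∨ (x0 ∨ (x0 ∧ T))
  step 2: x0 ∨ (x0 ∨ (x0 ∧ T))
  step 3: x0 ∨ (x0 ∨ x0)
  step 4: x0 ∨ x0
  step 5: x0

Answer: after 5 steps: x0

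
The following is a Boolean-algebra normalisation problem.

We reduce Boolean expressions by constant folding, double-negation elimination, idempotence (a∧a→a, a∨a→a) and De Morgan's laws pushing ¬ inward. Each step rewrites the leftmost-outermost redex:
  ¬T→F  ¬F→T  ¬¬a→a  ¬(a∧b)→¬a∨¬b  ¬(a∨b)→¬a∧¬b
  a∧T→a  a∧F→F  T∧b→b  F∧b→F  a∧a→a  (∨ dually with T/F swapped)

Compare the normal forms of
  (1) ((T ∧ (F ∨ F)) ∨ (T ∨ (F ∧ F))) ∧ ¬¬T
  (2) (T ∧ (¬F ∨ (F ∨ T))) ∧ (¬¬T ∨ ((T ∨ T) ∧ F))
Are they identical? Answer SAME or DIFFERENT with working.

Term A:
  start: ((T ∧ (F ∨ F)) ∨ (T ∨ (F ∧ F))) ∧ ¬¬T
  [1] ((F ∨ F) ∨ (T ∨ (F ∧ F))) ∧ ¬¬T
  [2] (F ∨ (T ∨ (F ∧ F))) ∧ ¬¬T
  [3] (T ∨ (F ∧ F)) ∧ ¬¬T
  [4] T ∧ ¬¬T
  [5] ¬¬T
  [6] T

Term B:
  start: (T ∧ (¬F ∨ (F ∨ T))) ∧ (¬¬T ∨ ((T ∨ T) ∧ F))
  [1] (¬F ∨ (F ∨ T)) ∧ (¬¬T ∨ ((T ∨ T) ∧ F))
  [2] (T ∨ (F ∨ T)) ∧ (¬¬T ∨ ((T ∨ T) ∧ F))
  [3] T ∧ (¬¬T ∨ ((T ∨ T) ∧ F))
  [4] ¬¬T ∨ ((T ∨ T) ∧ F)
  [5] T ∨ ((T ∨ T) ∧ F)
  [6] T

Answer: SAME — A ⇓ T, B ⇓ T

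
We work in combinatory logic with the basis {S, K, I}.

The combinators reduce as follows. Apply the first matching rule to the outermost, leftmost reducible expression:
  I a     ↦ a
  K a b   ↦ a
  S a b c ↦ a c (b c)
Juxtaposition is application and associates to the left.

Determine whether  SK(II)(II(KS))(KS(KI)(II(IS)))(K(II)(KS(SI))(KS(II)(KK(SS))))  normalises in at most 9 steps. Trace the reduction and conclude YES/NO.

Answer: NO — after 9 steps the term is S(S(KK(SS))), not yet normal

Derivation:
  start: SK(II)(II(KS))(KS(KI)(II(IS)))(K(II)(KS(SI))(KS(II)(KK(SS))))
  [1] K(II(KS))(II(II(KS)))(KS(KI)(II(IS)))(K(II)(KS(SI))(KS(II)(KK(SS))))
  [2] II(KS)(KS(KI)(II(IS)))(K(II)(KS(SI))(KS(II)(KK(SS))))
  [3] I(KS)(KS(KI)(II(IS)))(K(II)(KS(SI))(KS(II)(KK(SS))))
  [4] KS(KS(KI)(II(IS)))(K(II)(KS(SI))(KS(II)(KK(SS))))
  [5] S(K(II)(KS(SI))(KS(II)(KK(SS))))
  [6] S(II(KS(II)(KK(SS))))
  [7] S(I(KS(II)(KK(SS))))
  [8] S(KS(II)(KK(SS)))
  [9] S(S(KK(SS)))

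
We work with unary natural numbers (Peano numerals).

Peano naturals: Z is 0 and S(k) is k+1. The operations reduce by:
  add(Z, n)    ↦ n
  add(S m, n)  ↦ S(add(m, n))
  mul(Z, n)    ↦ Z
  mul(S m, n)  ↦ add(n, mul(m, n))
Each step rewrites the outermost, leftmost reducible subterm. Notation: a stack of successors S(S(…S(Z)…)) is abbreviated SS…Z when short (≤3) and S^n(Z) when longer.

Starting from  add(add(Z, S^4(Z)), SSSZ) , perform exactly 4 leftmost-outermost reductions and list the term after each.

  start: add(add(Z, S^4(Z)), SSSZ)
  [1] add(S^4(Z), SSSZ)
  [2] S(add(SSSZ, SSSZ))
  [3] S(S(add(SSZ, SSSZ)))
  [4] S(S(S(add(SZ, SSSZ))))

Answer: after 4 steps: S(S(S(add(SZ, SSSZ))))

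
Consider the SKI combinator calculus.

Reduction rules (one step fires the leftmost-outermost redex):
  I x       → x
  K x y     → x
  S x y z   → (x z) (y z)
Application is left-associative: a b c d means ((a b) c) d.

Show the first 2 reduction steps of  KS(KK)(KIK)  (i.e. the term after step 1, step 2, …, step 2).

  start: KS(KK)(KIK)
  step 1: S(KIK)
  step 2: SI

Answer: after 2 steps: SI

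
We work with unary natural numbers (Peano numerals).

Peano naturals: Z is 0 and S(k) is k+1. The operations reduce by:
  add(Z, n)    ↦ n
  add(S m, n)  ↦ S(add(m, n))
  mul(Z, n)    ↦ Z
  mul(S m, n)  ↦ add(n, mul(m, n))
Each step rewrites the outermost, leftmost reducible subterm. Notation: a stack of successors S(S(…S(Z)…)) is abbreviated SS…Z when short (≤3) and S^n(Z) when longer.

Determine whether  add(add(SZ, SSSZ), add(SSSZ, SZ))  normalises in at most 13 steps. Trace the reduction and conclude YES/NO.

  start: add(add(SZ, SSSZ), add(SSSZ, SZ))
  [1] add(S(add(Z, SSSZ)), add(SSSZ, SZ))
  [2] S(add(add(Z, SSSZ), add(SSSZ, SZ)))
  [3] S(add(SSSZ, add(SSSZ, SZ)))
  [4] S(S(add(SSZ, add(SSSZ, SZ))))
  [5] S(S(S(add(SZ, add(SSSZ, SZ)))))
  [6] S(S(S(S(add(Z, add(SSSZ, SZ))))))
  [7] S(S(S(S(add(SSSZ, SZ)))))
  [8] S(S(S(S(S(add(SSZ, SZ))))))
  [9] S(S(S(S(S(S(add(SZ, SZ)))))))
  [10] S(S(S(S(S(S(S(add(Z, SZ))))))))
  [11] S^8(Z)

Answer: YES — reaches normal form S^8(Z) in 11 ≤ 13 steps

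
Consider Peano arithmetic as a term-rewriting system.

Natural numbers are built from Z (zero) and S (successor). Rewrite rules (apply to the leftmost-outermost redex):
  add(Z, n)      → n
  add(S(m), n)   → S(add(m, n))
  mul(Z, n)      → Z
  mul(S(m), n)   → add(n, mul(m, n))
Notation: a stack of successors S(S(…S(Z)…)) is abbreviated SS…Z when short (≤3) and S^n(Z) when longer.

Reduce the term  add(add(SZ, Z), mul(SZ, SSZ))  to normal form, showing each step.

Answer: normal form = SSSZ  (in 9 steps)

Derivation:
  start: add(add(SZ, Z), mul(SZ, SSZ))
  →1  add(S(add(Z, Z)), mul(SZ, SSZ))
  →2  S(add(add(Z, Z), mul(SZ, SSZ)))
  →3  S(add(Z, mul(SZ, SSZ)))
  →4  S(mul(SZ, SSZ))
  →5  S(add(SSZ, mul(Z, SSZ)))
  →6  S(S(add(SZ, mul(Z, SSZ))))
  →7  S(S(S(add(Z, mul(Z, SSZ)))))
  →8  S(S(S(mul(Z, SSZ))))
  →9  SSSZ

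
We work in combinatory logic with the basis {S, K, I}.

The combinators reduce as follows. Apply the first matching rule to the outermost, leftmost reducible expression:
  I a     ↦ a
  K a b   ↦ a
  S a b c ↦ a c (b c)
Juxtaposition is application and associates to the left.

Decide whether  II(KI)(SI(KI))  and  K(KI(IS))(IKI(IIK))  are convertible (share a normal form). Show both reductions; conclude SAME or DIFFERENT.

Answer: SAME — A ⇓ I, B ⇓ I

Working:
Term A:
  start: II(KI)(SI(KI))
  →1  I(KI)(SI(KI))
  →2  KI(SI(KI))
  →3  I

Term B:
  start: K(KI(IS))(IKI(IIK))
  →1  KI(IS)
  →2  I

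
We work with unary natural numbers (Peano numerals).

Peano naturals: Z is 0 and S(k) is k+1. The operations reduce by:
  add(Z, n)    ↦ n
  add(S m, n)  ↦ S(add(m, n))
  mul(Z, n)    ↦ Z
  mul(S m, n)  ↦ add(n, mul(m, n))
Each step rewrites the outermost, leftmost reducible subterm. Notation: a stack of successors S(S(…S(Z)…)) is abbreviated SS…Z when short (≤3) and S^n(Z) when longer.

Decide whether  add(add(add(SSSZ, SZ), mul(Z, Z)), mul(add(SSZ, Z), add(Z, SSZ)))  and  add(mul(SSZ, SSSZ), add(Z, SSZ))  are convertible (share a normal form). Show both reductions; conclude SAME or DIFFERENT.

Answer: SAME — A ⇓ S^8(Z), B ⇓ S^8(Z)

Working:
Term A:
  start: add(add(add(SSSZ, SZ), mul(Z, Z)), mul(add(SSZ, Z), add(Z, SSZ)))
  →1  add(add(S(add(SSZ, SZ)), mul(Z, Z)), mul(add(SSZ, Z), add(Z, SSZ)))
  →2  add(S(add(add(SSZ, SZ), mul(Z, Z))), mul(add(SSZ, Z), add(Z, SSZ)))
  →3  S(add(add(add(SSZ, SZ), mul(Z, Z)), mul(add(SSZ, Z), add(Z, SSZ))))
  →4  S(add(add(S(add(SZ, SZ)), mul(Z, Z)), mul(add(SSZ, Z), add(Z, SSZ))))
  →5  S(add(S(add(add(SZ, SZ), mul(Z, Z))), mul(add(SSZ, Z), add(Z, SSZ))))
  →6  S(S(add(add(add(SZ, SZ), mul(Z, Z)), mul(add(SSZ, Z), add(Z, SSZ)))))
  →7  S(S(add(add(S(add(Z, SZ)), mul(Z, Z)), mul(add(SSZ, Z), add(Z, SSZ)))))
  →8  S(S(add(S(add(add(Z, SZ), mul(Z, Z))), mul(add(SSZ, Z), add(Z, SSZ)))))
  →9  S(S(S(add(add(add(Z, SZ), mul(Z, Z)), mul(add(SSZ, Z), add(Z, SSZ))))))
  →10  S(S(S(add(add(SZ, mul(Z, Z)), mul(add(SSZ, Z), add(Z, SSZ))))))
  →11  S(S(S(add(S(add(Z, mul(Z, Z))), mul(add(SSZ, Z), add(Z, SSZ))))))
  →12  S(S(S(S(add(add(Z, mul(Z, Z)), mul(add(SSZ, Z), add(Z, SSZ)))))))
  →13  S(S(S(S(add(mul(Z, Z), mul(add(SSZ, Z), add(Z, SSZ)))))))
  →14  S(S(S(S(add(Z, mul(add(SSZ, Z), add(Z, SSZ)))))))
  →15  S(S(S(S(mul(add(SSZ, Z), add(Z, SSZ))))))
  →16  S(S(S(S(mul(S(add(SZ, Z)), add(Z, SSZ))))))
  →17  S(S(S(S(add(add(Z, SSZ), mul(add(SZ, Z), add(Z, SSZ)))))))
  →18  S(S(S(S(add(SSZ, mul(add(SZ, Z), add(Z, SSZ)))))))
  →19  S(S(S(S(S(add(SZ, mul(add(SZ, Z), add(Z, SSZ))))))))
  →20  S(S(S(S(S(S(add(Z, mul(add(SZ, Z), add(Z, SSZ)))))))))
  →21  S(S(S(S(S(S(mul(add(SZ, Z), add(Z, SSZ))))))))
  →22  S(S(S(S(S(S(mul(S(add(Z, Z)), add(Z, SSZ))))))))
  →23  S(S(S(S(S(S(add(add(Z, SSZ), mul(add(Z, Z), add(Z, SSZ)))))))))
  →24  S(S(S(S(S(S(add(SSZ, mul(add(Z, Z), add(Z, SSZ)))))))))
  →25  S(S(S(S(S(S(S(add(SZ, mul(add(Z, Z), add(Z, SSZ))))))))))
  →26  S(S(S(S(S(S(S(S(add(Z, mul(add(Z, Z), add(Z, SSZ)))))))))))
  →27  S(S(S(S(S(S(S(S(mul(add(Z, Z), add(Z, SSZ))))))))))
  →28  S(S(S(S(S(S(S(S(mul(Z, add(Z, SSZ))))))))))
  →29  S^8(Z)

Term B:
  start: add(mul(SSZ, SSSZ), add(Z, SSZ))
  →1  add(add(SSSZ, mul(SZ, SSSZ)), add(Z, SSZ))
  →2  add(S(add(SSZ, mul(SZ, SSSZ))), add(Z, SSZ))
  →3  S(add(add(SSZ, mul(SZ, SSSZ)), add(Z, SSZ)))
  →4  S(add(S(add(SZ, mul(SZ, SSSZ))), add(Z, SSZ)))
  →5  S(S(add(add(SZ, mul(SZ, SSSZ)), add(Z, SSZ))))
  →6  S(S(add(S(add(Z, mul(SZ, SSSZ))), add(Z, SSZ))))
  →7  S(S(S(add(add(Z, mul(SZ, SSSZ)), add(Z, SSZ)))))
  →8  S(S(S(add(mul(SZ, SSSZ), add(Z, SSZ)))))
  →9  S(S(S(add(add(SSSZ, mul(Z, SSSZ)), add(Z, SSZ)))))
  →10  S(S(S(add(S(add(SSZ, mul(Z, SSSZ))), add(Z, SSZ)))))
  →11  S(S(S(S(add(add(SSZ, mul(Z, SSSZ)), add(Z, SSZ))))))
  →12  S(S(S(S(add(S(add(SZ, mul(Z, SSSZ))), add(Z, SSZ))))))
  →13  S(S(S(S(S(add(add(SZ, mul(Z, SSSZ)), add(Z, SSZ)))))))
  →14  S(S(S(S(S(add(S(add(Z, mul(Z, SSSZ))), add(Z, SSZ)))))))
  →15  S(S(S(S(S(S(add(add(Z, mul(Z, SSSZ)), add(Z, SSZ))))))))
  →16  S(S(S(S(S(S(add(mul(Z, SSSZ), add(Z, SSZ))))))))
  →17  S(S(S(S(S(S(add(Z, add(Z, SSZ))))))))
  →18  S(S(S(S(S(S(add(Z, SSZ)))))))
  →19  S^8(Z)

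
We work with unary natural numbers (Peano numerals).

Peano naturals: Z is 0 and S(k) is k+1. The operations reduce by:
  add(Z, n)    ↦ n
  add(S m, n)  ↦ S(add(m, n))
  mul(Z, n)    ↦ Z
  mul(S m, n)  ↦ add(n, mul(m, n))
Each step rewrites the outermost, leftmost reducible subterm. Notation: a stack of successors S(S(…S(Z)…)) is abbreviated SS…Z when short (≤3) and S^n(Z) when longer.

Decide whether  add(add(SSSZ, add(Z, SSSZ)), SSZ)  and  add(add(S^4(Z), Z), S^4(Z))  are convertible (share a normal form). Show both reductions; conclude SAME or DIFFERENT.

Answer: SAME — A ⇓ S^8(Z), B ⇓ S^8(Z)

Working:
Term A:
  start: add(add(SSSZ, add(Z, SSSZ)), SSZ)
  step 1: add(S(add(SSZ, add(Z, SSSZ))), SSZ)
  step 2: S(add(add(SSZ, add(Z, SSSZ)), SSZ))
  step 3: S(add(S(add(SZ, add(Z, SSSZ))), SSZ))
  step 4: S(S(add(add(SZ, add(Z, SSSZ)), SSZ)))
  step 5: S(S(add(S(add(Z, add(Z, SSSZ))), SSZ)))
  step 6: S(S(S(add(add(Z, add(Z, SSSZ)), SSZ))))
  step 7: S(S(S(add(add(Z, SSSZ), SSZ))))
  step 8: S(S(S(add(SSSZ, SSZ))))
  step 9: S(S(S(S(add(SSZ, SSZ)))))
  step 10: S(S(S(S(S(add(SZ, SSZ))))))
  step 11: S(S(S(S(S(S(add(Z, SSZ)))))))
  step 12: S^8(Z)

Term B:
  start: add(add(S^4(Z), Z), S^4(Z))
  step 1: add(S(add(SSSZ, Z)), S^4(Z))
  step 2: S(add(add(SSSZ, Z), S^4(Z)))
  step 3: S(add(S(add(SSZ, Z)), S^4(Z)))
  step 4: S(S(add(add(SSZ, Z), S^4(Z))))
  step 5: S(S(add(S(add(SZ, Z)), S^4(Z))))
  step 6: S(S(S(add(add(SZ, Z), S^4(Z)))))
  step 7: S(S(S(add(S(add(Z, Z)), S^4(Z)))))
  step 8: S(S(S(S(add(add(Z, Z), S^4(Z))))))
  step 9: S(S(S(S(add(Z, S^4(Z))))))
  step 10: S^8(Z)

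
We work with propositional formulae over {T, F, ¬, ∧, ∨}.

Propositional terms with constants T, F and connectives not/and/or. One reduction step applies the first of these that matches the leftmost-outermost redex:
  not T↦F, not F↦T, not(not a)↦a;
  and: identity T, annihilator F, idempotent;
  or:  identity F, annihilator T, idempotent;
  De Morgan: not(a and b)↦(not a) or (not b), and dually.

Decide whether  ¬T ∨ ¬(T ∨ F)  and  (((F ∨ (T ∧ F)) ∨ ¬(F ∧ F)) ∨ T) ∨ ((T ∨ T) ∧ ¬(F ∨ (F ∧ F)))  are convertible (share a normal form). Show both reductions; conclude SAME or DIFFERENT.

Answer: DIFFERENT — A ⇓ F, B ⇓ T

Reduction:
Term A:
  start: ¬T ∨ ¬(T ∨ F)
  →1  F ∨ ¬(T ∨ F)
  →2  ¬(T ∨ F)
  →3  ¬T ∧ ¬F
  →4  F ∧ ¬F
  →5  F

Term B:
  start: (((F ∨ (T ∧ F)) ∨ ¬(F ∧ F)) ∨ T) ∨ ((T ∨ T) ∧ ¬(F ∨ (F ∧ F)))
  →1  T ∨ ((T ∨ T) ∧ ¬(F ∨ (F ∧ F)))
  →2  T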